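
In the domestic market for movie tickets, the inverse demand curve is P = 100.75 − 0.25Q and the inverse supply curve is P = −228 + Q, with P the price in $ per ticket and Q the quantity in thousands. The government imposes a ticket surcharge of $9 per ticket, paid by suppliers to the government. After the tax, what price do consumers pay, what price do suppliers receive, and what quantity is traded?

Rewrite in direct form: Qd = 403 − 4P and Qs = P + 228.
Without the tax, 403 − 4P = P + 228 gives 5P = 175, so P* = $35 and Q* = 263.
With the tax collected from suppliers, supply shifts: Qs = (P − 9) + 228.
New equilibrium: consumers pay $36.8, suppliers receive $27.8, Q = 255.8. (Wedge: Pb − Ps = 9.)
The less price-elastic side of the market bears the larger share of a per-unit tax.

Consumers pay $36.8; suppliers receive $27.8; quantity = 255.8.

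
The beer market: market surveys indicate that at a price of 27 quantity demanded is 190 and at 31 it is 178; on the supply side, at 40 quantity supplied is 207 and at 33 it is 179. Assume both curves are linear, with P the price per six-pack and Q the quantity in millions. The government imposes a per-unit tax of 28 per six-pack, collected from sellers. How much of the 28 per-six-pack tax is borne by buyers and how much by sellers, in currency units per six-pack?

Demand slope: (178 − 190)/(31 − 27) = -3, so Qd = 271 − 3P.
Supply slope: (179 − 207)/(33 − 40) = 4, so Qs = 4P + 47.
Without the tax, 271 − 3P = 4P + 47 gives 7P = 224, so P* = 32 and Q* = 175.
With the tax collected from sellers, supply shifts: Qs = 4(P − 28) + 47.
Solving gives Q = 127 with buyers paying 48 and sellers receiving 20 (the 28 wedge).
Burden on buyers: 16; on sellers: 12. (They sum to 28.)
The less price-elastic side of the market bears the larger share of a per-unit tax.

Buyers bear 16 per six-pack; sellers bear 12 per six-pack.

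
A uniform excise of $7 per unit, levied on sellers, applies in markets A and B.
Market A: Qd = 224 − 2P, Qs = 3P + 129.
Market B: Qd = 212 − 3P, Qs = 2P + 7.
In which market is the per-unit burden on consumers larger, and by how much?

Market A: pre-tax P* = $19, Q* = 186; post-tax Q = 177.6; per-unit burden on consumers = $4.2.
Market B: pre-tax P* = $41, Q* = 89; post-tax Q = 80.6; per-unit burden on consumers = $2.8.
Difference: $4.2 vs $2.8 → market A is larger by $1.4.

Market A, by $1.4.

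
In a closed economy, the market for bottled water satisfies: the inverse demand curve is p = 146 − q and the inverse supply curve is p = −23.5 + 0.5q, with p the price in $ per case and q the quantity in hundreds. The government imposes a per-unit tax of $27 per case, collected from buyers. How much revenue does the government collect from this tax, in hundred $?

Tax revenue = $2565 hundred.

Inverting to q(p) form: qd = 146 − p; qs = 2p + 47.
Before the tax: set 146 − p = 2p + 47 → p* = $33, q* = 113.
With the tax collected from buyers, demand (in seller-price terms) shifts: qd = 146 − (p + 27).
Solving gives q = 95 with buyers paying $51 and suppliers receiving $24 (the $27 wedge).
Revenue = t · Q = 27 · 95 = $2565.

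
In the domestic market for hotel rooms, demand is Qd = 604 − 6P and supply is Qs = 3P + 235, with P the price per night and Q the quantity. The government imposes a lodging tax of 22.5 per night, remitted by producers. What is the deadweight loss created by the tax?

Without the tax, 604 − 6P = 3P + 235 gives 9P = 369, so P* = 41 and Q* = 358.
With the tax collected from producers, supply shifts: Qs = 3(P − 22.5) + 235.
New equilibrium: buyers pay 48.5, producers receive 26, Q = 313. (Wedge: Pb − Ps = 22.5.)
Quantity falls by |ΔQ| = |358 − 313| = 45.
DWL = ½ · t · |ΔQ| = ½ · 22.5 · 45 = 506.25.

Deadweight loss = 506.25.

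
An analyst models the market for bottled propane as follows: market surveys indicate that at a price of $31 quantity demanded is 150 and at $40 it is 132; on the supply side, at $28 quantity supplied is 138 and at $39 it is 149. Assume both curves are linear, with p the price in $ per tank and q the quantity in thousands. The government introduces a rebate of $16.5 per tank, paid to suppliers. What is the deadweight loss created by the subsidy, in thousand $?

Deadweight loss = $90.75 thousand.

Demand slope: (132 − 150)/(40 − 31) = -2, so qd = 212 − 2p.
Supply slope: (149 − 138)/(39 − 28) = 1, so qs = p + 110.
Without the subsidy, 212 − 2p = p + 110 gives 3p = 102, so p* = $34 and q* = 144.
With a per-unit subsidy paid to suppliers, each receives p + 16.5 per unit sold, so supply becomes qs = (p + 16.5) + 110.
New equilibrium: consumers pay $28.5, suppliers receive $45, q = 155. (Wedge: pb − ps = −16.5.)
Quantity rises by |ΔQ| = |144 − 155| = 11.
DWL = ½ · t · |ΔQ| = ½ · 16.5 · 11 = $90.75.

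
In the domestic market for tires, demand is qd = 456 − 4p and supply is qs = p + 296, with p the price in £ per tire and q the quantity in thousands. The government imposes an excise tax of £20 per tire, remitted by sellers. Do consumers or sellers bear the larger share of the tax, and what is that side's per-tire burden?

Sellers bear the larger share: £16 per tire.

Before the tax: set 456 − 4p = p + 296 → p* = £32, q* = 328.
With the tax collected from sellers, supply shifts: qs = (p − 20) + 296.
Solving gives q = 312 with consumers paying £36 and sellers receiving £16 (the £20 wedge).
Per-tire burden: consumers £4, sellers £16.
Sellers take the larger share because supply is less price-elastic here (demand slope 4 vs supply slope 1).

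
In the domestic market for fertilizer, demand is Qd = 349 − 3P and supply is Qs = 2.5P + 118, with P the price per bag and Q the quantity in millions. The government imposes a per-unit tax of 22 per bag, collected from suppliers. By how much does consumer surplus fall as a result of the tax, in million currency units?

Consumer surplus falls by 2080 million.

Without the tax, 349 − 3P = 2.5P + 118 gives 5.5P = 231, so P* = 42 and Q* = 223.
With the tax collected from suppliers, supply shifts: Qs = 2.5(P − 22) + 118.
Solving gives Q = 193 with consumers paying 52 and suppliers receiving 30 (the 22 wedge).
ΔCS is the trapezoid between Q = 193 and Q = 223 of height 10: ½ · (223 + 193) · 10 = 2080.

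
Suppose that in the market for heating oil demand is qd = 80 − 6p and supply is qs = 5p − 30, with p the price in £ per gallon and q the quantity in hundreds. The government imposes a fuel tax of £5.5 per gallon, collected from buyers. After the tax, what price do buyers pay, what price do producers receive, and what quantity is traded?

Buyers pay £12.5; producers receive £7; quantity = 5.

Before the tax: set 80 − 6p = 5p − 30 → p* = £10, q* = 20.
With the tax collected from buyers, demand (in seller-price terms) shifts: qd = 80 − 6(p + 5.5).
New equilibrium: buyers pay £12.5, producers receive £7, q = 5. (Wedge: pb − ps = 5.5.)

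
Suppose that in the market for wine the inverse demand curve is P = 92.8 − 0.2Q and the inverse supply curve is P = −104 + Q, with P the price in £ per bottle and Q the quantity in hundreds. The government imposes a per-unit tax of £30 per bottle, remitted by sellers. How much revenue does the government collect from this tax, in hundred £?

Inverting to Q(P) form: Qd = 464 − 5P; Qs = P + 104.
Without the tax, 464 − 5P = P + 104 gives 6P = 360, so P* = £60 and Q* = 164.
With the tax collected from sellers, supply shifts: Qs = (P − 30) + 104.
New equilibrium: buyers pay £65, sellers receive £35, Q = 139. (Wedge: Pb − Ps = 30.)
Revenue = t · Q = 30 · 139 = £4170.

Tax revenue = £4170 hundred.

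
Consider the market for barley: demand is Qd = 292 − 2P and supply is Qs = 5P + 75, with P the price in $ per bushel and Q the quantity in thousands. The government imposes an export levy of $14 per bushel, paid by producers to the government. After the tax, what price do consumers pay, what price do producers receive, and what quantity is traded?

Consumers pay $41; producers receive $27; quantity = 210.

Before the tax: set 292 − 2P = 5P + 75 → P* = $31, Q* = 230.
With the tax collected from producers, supply shifts: Qs = 5(P − 14) + 75.
Solving gives Q = 210 with consumers paying $41 and producers receiving $27 (the $14 wedge).
The less price-elastic side of the market bears the larger share of a per-unit tax.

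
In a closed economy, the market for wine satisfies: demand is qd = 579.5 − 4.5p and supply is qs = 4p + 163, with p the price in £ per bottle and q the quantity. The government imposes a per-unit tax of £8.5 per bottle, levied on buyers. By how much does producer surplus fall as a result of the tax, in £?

Producer surplus falls by £1575.

Without the tax, 579.5 − 4.5p = 4p + 163 gives 8.5p = 416.5, so p* = £49 and q* = 359.
With the tax collected from buyers, demand (in seller-price terms) shifts: qd = 579.5 − 4.5(p + 8.5).
Solving gives q = 341 with buyers paying £53 and producers receiving £44.5 (the £8.5 wedge).
ΔPS is the trapezoid between Q = 341 and Q = 359 of height £4.5: ½ · (359 + 341) · 4.5 = £1575.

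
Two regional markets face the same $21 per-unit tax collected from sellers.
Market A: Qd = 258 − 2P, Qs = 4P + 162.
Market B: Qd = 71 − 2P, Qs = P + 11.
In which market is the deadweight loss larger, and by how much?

Market A: pre-tax P* = $16, Q* = 226; post-tax Q = 198; deadweight loss = $294.
Market B: pre-tax P* = $20, Q* = 31; post-tax Q = 17; deadweight loss = $147.
Difference: $294 vs $147 → market A is larger by $147.

Market A, by $147.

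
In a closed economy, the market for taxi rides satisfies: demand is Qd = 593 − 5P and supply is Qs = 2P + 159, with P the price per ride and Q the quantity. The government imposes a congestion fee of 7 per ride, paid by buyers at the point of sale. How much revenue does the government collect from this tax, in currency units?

Tax revenue = 1911.

Before the tax: set 593 − 5P = 2P + 159 → P* = 62, Q* = 283.
With the tax collected from buyers, demand (in seller-price terms) shifts: Qd = 593 − 5(P + 7).
Solving gives Q = 273 with buyers paying 64 and sellers receiving 57 (the 7 wedge).
Revenue = t · Q = 7 · 273 = 1911.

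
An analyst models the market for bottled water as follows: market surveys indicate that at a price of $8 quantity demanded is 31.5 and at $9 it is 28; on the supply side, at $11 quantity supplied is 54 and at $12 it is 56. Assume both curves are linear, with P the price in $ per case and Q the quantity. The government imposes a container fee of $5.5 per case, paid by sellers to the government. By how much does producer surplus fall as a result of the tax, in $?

Producer surplus falls by $134.75.

Demand slope: (28 − 31.5)/(9 − 8) = -3.5, so Qd = 59.5 − 3.5P.
Supply slope: (56 − 54)/(12 − 11) = 2, so Qs = 2P + 32.
Without the tax, 59.5 − 3.5P = 2P + 32 gives 5.5P = 27.5, so P* = $5 and Q* = 42.
With the tax collected from sellers, supply shifts: Qs = 2(P − 5.5) + 32.
Solving gives Q = 35 with consumers paying $7 and sellers receiving $1.5 (the $5.5 wedge).
ΔPS is the trapezoid between Q = 35 and Q = 42 of height $3.5: ½ · (42 + 35) · 3.5 = $134.75.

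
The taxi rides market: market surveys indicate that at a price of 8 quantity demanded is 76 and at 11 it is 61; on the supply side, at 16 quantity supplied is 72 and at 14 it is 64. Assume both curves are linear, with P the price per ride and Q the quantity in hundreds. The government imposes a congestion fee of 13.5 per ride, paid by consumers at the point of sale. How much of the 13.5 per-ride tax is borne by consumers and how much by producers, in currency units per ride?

Demand slope: (61 − 76)/(11 − 8) = -5, so Qd = 116 − 5P.
Supply slope: (64 − 72)/(14 − 16) = 4, so Qs = 4P + 8.
Before the tax: set 116 − 5P = 4P + 8 → P* = 12, Q* = 56.
With the tax collected from consumers, demand (in seller-price terms) shifts: Qd = 116 − 5(P + 13.5).
New equilibrium: consumers pay 18, producers receive 4.5, Q = 26. (Wedge: Pb − Ps = 13.5.)
Burden on consumers: 6; on producers: 7.5. (They sum to 13.5.)

Consumers bear 6 per ride; producers bear 7.5 per ride.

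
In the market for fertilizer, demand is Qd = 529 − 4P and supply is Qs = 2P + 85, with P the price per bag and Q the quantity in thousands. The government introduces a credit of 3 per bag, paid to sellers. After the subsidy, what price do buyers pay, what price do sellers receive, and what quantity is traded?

Buyers pay 73; sellers receive 76; quantity = 237.

Without the subsidy, 529 − 4P = 2P + 85 gives 6P = 444, so P* = 74 and Q* = 233.
With a per-unit subsidy paid to sellers, each receives P + 3 per unit sold, so supply becomes Qs = 2(P + 3) + 85.
Solving gives Q = 237 with buyers paying 73 and sellers receiving 76 (the 3 wedge).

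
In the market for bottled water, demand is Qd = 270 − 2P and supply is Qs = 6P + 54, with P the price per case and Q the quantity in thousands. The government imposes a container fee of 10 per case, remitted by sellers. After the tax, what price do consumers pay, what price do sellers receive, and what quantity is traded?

Without the tax, 270 − 2P = 6P + 54 gives 8P = 216, so P* = 27 and Q* = 216.
With the tax collected from sellers, supply shifts: Qs = 6(P − 10) + 54.
New equilibrium: consumers pay 34.5, sellers receive 24.5, Q = 201. (Wedge: Pb − Ps = 10.)
The less price-elastic side of the market bears the larger share of a per-unit tax.

Consumers pay 34.5; sellers receive 24.5; quantity = 201.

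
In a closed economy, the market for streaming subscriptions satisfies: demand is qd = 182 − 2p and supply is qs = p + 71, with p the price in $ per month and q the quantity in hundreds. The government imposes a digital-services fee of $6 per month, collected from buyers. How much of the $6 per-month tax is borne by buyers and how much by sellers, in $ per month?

Without the tax, 182 − 2p = p + 71 gives 3p = 111, so p* = $37 and q* = 108.
With the tax collected from buyers, demand (in seller-price terms) shifts: qd = 182 − 2(p + 6).
Solving gives q = 104 with buyers paying $39 and sellers receiving $33 (the $6 wedge).
Burden on buyers: $2; on sellers: $4. (They sum to $6.)
The less price-elastic side of the market bears the larger share of a per-unit tax.

Buyers bear $2 per month; sellers bear $4 per month.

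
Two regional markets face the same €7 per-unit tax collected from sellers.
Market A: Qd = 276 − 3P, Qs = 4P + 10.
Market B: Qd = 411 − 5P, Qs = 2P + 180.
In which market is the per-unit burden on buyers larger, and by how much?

Market A, by €2.

Market A: pre-tax P* = €38, Q* = 162; post-tax Q = 150; per-unit burden on buyers = €4.
Market B: pre-tax P* = €33, Q* = 246; post-tax Q = 236; per-unit burden on buyers = €2.
Difference: €4 vs €2 → market A is larger by €2.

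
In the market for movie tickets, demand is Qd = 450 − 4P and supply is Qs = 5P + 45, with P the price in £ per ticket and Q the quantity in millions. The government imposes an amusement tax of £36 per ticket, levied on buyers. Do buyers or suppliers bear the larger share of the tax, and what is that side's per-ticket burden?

Buyers bear the larger share: £20 per ticket.

Before the tax: set 450 − 4P = 5P + 45 → P* = £45, Q* = 270.
With the tax collected from buyers, demand (in seller-price terms) shifts: Qd = 450 − 4(P + 36).
Solving gives Q = 190 with buyers paying £65 and suppliers receiving £29 (the £36 wedge).
Per-ticket burden: buyers £20, suppliers £16.
Buyers take the larger share because demand is less price-elastic here (demand slope 4 vs supply slope 5).
The less price-elastic side of the market bears the larger share of a per-unit tax.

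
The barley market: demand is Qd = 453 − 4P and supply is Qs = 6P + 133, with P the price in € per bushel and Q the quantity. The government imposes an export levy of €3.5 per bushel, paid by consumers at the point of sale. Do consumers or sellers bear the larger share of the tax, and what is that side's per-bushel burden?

Consumers bear the larger share: €2.1 per bushel.

Before the tax: set 453 − 4P = 6P + 133 → P* = €32, Q* = 325.
With the tax collected from consumers, demand (in seller-price terms) shifts: Qd = 453 − 4(P + 3.5).
Solving gives Q = 316.6 with consumers paying €34.1 and sellers receiving €30.6 (the €3.5 wedge).
Per-bushel burden: consumers €2.1, sellers €1.4.
Consumers take the larger share because demand is less price-elastic here (demand slope 4 vs supply slope 6).
The less price-elastic side of the market bears the larger share of a per-unit tax.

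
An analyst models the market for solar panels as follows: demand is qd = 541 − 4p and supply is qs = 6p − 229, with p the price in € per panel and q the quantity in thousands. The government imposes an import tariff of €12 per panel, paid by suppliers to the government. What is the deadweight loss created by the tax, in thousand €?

Without the tax, 541 − 4p = 6p − 229 gives 10p = 770, so p* = €77 and q* = 233.
With the tax collected from suppliers, supply shifts: qs = 6(p − 12) − 229.
Solving gives q = 204.2 with buyers paying €84.2 and suppliers receiving €72.2 (the €12 wedge).
Quantity falls by |ΔQ| = |233 − 204.2| = 28.8.
DWL = ½ · t · |ΔQ| = ½ · 12 · 28.8 = €172.8.

Deadweight loss = €172.8 thousand.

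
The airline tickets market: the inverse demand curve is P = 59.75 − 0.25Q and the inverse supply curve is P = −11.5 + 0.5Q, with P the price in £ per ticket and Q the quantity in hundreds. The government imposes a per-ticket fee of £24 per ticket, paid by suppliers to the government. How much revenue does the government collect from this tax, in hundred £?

Rewrite in direct form: Qd = 239 − 4P and Qs = 2P + 23.
Before the tax: set 239 − 4P = 2P + 23 → P* = £36, Q* = 95.
With the tax collected from suppliers, supply shifts: Qs = 2(P − 24) + 23.
Solving gives Q = 63 with consumers paying £44 and suppliers receiving £20 (the £24 wedge).
Revenue = t · Q = 24 · 63 = £1512.

Tax revenue = £1512 hundred.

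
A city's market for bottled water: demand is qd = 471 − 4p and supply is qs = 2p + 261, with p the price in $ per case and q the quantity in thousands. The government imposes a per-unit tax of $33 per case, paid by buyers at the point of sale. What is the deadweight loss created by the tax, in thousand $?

Before the tax: set 471 − 4p = 2p + 261 → p* = $35, q* = 331.
With the tax collected from buyers, demand (in seller-price terms) shifts: qd = 471 − 4(p + 33).
New equilibrium: buyers pay $46, suppliers receive $13, q = 287. (Wedge: pb − ps = 33.)
Quantity falls by |ΔQ| = |331 − 287| = 44.
DWL = ½ · t · |ΔQ| = ½ · 33 · 44 = $726.

Deadweight loss = $726 thousand.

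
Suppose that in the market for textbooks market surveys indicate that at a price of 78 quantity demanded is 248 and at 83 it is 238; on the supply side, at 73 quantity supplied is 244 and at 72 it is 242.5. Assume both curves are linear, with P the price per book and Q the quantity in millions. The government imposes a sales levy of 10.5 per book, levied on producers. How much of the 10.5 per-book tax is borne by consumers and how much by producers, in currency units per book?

Consumers bear 4.5 per book; producers bear 6 per book.

Demand slope: (238 − 248)/(83 − 78) = -2, so Qd = 404 − 2P.
Supply slope: (242.5 − 244)/(72 − 73) = 1.5, so Qs = 1.5P + 134.5.
Before the tax: set 404 − 2P = 1.5P + 134.5 → P* = 77, Q* = 250.
With the tax collected from producers, supply shifts: Qs = 1.5(P − 10.5) + 134.5.
Solving gives Q = 241 with consumers paying 81.5 and producers receiving 71 (the 10.5 wedge).
Burden on consumers: 4.5; on producers: 6. (They sum to 10.5.)
The less price-elastic side of the market bears the larger share of a per-unit tax.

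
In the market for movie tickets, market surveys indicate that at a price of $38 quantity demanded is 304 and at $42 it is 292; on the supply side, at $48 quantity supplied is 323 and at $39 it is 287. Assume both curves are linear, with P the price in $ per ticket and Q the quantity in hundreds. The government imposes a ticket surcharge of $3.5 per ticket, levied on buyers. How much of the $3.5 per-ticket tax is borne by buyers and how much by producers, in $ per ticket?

Buyers bear $2 per ticket; producers bear $1.5 per ticket.

Demand slope: (292 − 304)/(42 − 38) = -3, so Qd = 418 − 3P.
Supply slope: (287 − 323)/(39 − 48) = 4, so Qs = 4P + 131.
Without the tax, 418 − 3P = 4P + 131 gives 7P = 287, so P* = $41 and Q* = 295.
With the tax collected from buyers, demand (in seller-price terms) shifts: Qd = 418 − 3(P + 3.5).
Solving gives Q = 289 with buyers paying $43 and producers receiving $39.5 (the $3.5 wedge).
Burden on buyers: $2; on producers: $1.5. (They sum to $3.5.)
The less price-elastic side of the market bears the larger share of a per-unit tax.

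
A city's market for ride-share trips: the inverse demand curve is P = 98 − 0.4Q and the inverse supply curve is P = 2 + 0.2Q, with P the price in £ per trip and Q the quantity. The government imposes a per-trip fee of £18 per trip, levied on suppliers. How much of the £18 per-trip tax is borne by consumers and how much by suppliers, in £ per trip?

Consumers bear £12 per trip; suppliers bear £6 per trip.

Inverting to Q(P) form: Qd = 245 − 2.5P; Qs = 5P − 10.
Without the tax, 245 − 2.5P = 5P − 10 gives 7.5P = 255, so P* = £34 and Q* = 160.
With the tax collected from suppliers, supply shifts: Qs = 5(P − 18) − 10.
New equilibrium: consumers pay £46, suppliers receive £28, Q = 130. (Wedge: Pb − Ps = 18.)
Burden on consumers: £12; on suppliers: £6. (They sum to £18.)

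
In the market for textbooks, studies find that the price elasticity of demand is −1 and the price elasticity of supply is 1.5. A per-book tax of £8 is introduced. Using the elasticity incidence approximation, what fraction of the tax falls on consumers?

Incidence ratio: consumers' share ≈ εs / (εs + |εd|) = 1.5 / (1.5 + 1) = 0.6.
Supply is the more elastic side, so consumers bear the larger share.

Consumers' share ≈ 0.6.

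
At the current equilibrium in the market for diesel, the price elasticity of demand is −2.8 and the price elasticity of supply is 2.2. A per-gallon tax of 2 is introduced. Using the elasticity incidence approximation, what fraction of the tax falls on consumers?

Consumers' share ≈ 0.44.

Incidence ratio: consumers' share ≈ εs / (εs + |εd|) = 2.2 / (2.2 + 2.8) = 0.44.
Supply is the less elastic side, so consumers bear the smaller share.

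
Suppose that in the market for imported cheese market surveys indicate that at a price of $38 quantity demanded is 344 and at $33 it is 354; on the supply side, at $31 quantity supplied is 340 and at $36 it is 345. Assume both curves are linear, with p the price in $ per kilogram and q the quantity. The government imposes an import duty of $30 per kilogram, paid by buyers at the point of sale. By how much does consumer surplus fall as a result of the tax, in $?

Consumer surplus falls by $3360.

Demand slope: (354 − 344)/(33 − 38) = -2, so qd = 420 − 2p.
Supply slope: (345 − 340)/(36 − 31) = 1, so qs = p + 309.
Without the tax, 420 − 2p = p + 309 gives 3p = 111, so p* = $37 and q* = 346.
With the tax collected from buyers, demand (in seller-price terms) shifts: qd = 420 − 2(p + 30).
New equilibrium: buyers pay $47, sellers receive $17, q = 326. (Wedge: pb − ps = 30.)
ΔCS is the trapezoid between Q = 326 and Q = 346 of height $10: ½ · (346 + 326) · 10 = $3360.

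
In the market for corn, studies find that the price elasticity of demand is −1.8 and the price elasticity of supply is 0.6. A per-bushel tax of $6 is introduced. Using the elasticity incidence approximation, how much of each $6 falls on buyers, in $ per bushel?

Incidence ratio: buyers' share ≈ εs / (εs + |εd|) = 0.6 / (0.6 + 1.8) = 0.25.
So buyers bear ≈ 0.25 × $6 = $1.5; producers bear $4.5.

Buyers bear ≈ $1.5 per bushel.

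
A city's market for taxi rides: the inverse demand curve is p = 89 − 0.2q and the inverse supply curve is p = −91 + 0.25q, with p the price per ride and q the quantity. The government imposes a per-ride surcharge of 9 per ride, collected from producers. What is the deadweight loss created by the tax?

Inverting to q(p) form: qd = 445 − 5p; qs = 4p + 364.
Before the tax: set 445 − 5p = 4p + 364 → p* = 9, q* = 400.
With the tax collected from producers, supply shifts: qs = 4(p − 9) + 364.
New equilibrium: buyers pay 13, producers receive 4, q = 380. (Wedge: pb − ps = 9.)
Quantity falls by |ΔQ| = |400 − 380| = 20.
DWL = ½ · t · |ΔQ| = ½ · 9 · 20 = 90.

Deadweight loss = 90.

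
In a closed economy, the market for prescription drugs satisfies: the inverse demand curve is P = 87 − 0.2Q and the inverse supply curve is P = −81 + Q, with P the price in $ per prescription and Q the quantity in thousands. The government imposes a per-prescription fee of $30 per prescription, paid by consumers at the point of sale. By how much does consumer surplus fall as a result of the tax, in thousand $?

Inverting to Q(P) form: Qd = 435 − 5P; Qs = P + 81.
Before the tax: set 435 − 5P = P + 81 → P* = $59, Q* = 140.
With the tax collected from consumers, demand (in seller-price terms) shifts: Qd = 435 − 5(P + 30).
New equilibrium: consumers pay $64, producers receive $34, Q = 115. (Wedge: Pb − Ps = 30.)
ΔCS is the trapezoid between Q = 115 and Q = 140 of height $5: ½ · (140 + 115) · 5 = $637.5.

Consumer surplus falls by $637.5 thousand.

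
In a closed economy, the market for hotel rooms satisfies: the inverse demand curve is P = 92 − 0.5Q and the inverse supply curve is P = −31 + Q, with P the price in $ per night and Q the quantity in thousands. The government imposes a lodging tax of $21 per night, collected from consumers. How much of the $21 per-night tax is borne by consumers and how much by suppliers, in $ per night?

Inverting to Q(P) form: Qd = 184 − 2P; Qs = P + 31.
Before the tax: set 184 − 2P = P + 31 → P* = $51, Q* = 82.
With the tax collected from consumers, demand (in seller-price terms) shifts: Qd = 184 − 2(P + 21).
Solving gives Q = 68 with consumers paying $58 and suppliers receiving $37 (the $21 wedge).
Burden on consumers: $7; on suppliers: $14. (They sum to $21.)
The less price-elastic side of the market bears the larger share of a per-unit tax.

Consumers bear $7 per night; suppliers bear $14 per night.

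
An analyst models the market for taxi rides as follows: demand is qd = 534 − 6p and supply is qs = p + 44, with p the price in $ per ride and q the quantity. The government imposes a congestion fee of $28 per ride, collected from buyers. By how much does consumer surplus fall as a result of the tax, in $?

Without the tax, 534 − 6p = p + 44 gives 7p = 490, so p* = $70 and q* = 114.
With the tax collected from buyers, demand (in seller-price terms) shifts: qd = 534 − 6(p + 28).
New equilibrium: buyers pay $74, sellers receive $46, q = 90. (Wedge: pb − ps = 28.)
ΔCS is the trapezoid between Q = 90 and Q = 114 of height $4: ½ · (114 + 90) · 4 = $408.

Consumer surplus falls by $408.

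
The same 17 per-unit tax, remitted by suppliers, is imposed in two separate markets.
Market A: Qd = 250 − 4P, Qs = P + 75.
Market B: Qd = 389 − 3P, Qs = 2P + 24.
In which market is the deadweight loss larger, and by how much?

Market A: pre-tax P* = 35, Q* = 110; post-tax Q = 96.4; deadweight loss = 115.6.
Market B: pre-tax P* = 73, Q* = 170; post-tax Q = 149.6; deadweight loss = 173.4.
Difference: 115.6 vs 173.4 → market B is larger by 57.8.

Market B, by 57.8.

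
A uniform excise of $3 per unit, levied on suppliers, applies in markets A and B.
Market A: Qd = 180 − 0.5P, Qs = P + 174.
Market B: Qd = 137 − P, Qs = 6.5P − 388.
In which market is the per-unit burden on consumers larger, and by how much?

Market A: pre-tax P* = $4, Q* = 178; post-tax Q = 177; per-unit burden on consumers = $2.
Market B: pre-tax P* = $70, Q* = 67; post-tax Q = 64.4; per-unit burden on consumers = $2.6.
Difference: $2 vs $2.6 → market B is larger by $0.6.

Market B, by $0.6.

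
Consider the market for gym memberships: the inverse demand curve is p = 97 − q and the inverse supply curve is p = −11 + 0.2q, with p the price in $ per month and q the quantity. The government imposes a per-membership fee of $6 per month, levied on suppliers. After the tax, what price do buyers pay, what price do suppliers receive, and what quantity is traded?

Buyers pay $12; suppliers receive $6; quantity = 85.

Inverting to q(p) form: qd = 97 − p; qs = 5p + 55.
Without the tax, 97 − p = 5p + 55 gives 6p = 42, so p* = $7 and q* = 90.
With the tax collected from suppliers, supply shifts: qs = 5(p − 6) + 55.
Solving gives q = 85 with buyers paying $12 and suppliers receiving $6 (the $6 wedge).
The less price-elastic side of the market bears the larger share of a per-unit tax.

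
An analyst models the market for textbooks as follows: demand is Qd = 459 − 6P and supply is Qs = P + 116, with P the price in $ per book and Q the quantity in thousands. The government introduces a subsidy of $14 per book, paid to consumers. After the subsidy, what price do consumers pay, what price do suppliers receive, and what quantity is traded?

Consumers pay $47; suppliers receive $61; quantity = 177.

Without the subsidy, 459 − 6P = P + 116 gives 7P = 343, so P* = $49 and Q* = 165.
With a per-unit subsidy paid to consumers, each effectively pays P − 14, so demand becomes Qd = 459 − 6(P − 14).
New equilibrium: consumers pay $47, suppliers receive $61, Q = 177. (Wedge: Pb − Ps = −14.)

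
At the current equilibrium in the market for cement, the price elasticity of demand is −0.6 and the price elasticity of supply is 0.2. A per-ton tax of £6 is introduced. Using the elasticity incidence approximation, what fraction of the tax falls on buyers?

Incidence ratio: buyers' share ≈ εs / (εs + |εd|) = 0.2 / (0.2 + 0.6) = 0.25.
Supply is the less elastic side, so buyers bear the smaller share.

Buyers' share ≈ 0.25.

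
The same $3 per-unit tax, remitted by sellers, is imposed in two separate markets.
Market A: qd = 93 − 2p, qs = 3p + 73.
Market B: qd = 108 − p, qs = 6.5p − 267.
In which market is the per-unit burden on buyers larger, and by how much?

Market A: pre-tax p* = $4, q* = 85; post-tax q = 81.4; per-unit burden on buyers = $1.8.
Market B: pre-tax p* = $50, q* = 58; post-tax q = 55.4; per-unit burden on buyers = $2.6.
Difference: $1.8 vs $2.6 → market B is larger by $0.8.

Market B, by $0.8.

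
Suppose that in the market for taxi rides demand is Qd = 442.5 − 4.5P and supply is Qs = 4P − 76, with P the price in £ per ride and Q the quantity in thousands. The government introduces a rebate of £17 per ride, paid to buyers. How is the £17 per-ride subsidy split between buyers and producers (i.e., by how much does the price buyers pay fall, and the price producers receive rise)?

Without the subsidy, 442.5 − 4.5P = 4P − 76 gives 8.5P = 518.5, so P* = £61 and Q* = 168.
With a per-unit subsidy paid to buyers, each effectively pays P − 17, so demand becomes Qd = 442.5 − 4.5(P − 17).
Solving gives Q = 204 with buyers paying £53 and producers receiving £70 (the £17 wedge).
Gain to buyers: £8; to producers: £9. (They sum to £17.)

Buyers gain £8 per ride; producers gain £9 per ride.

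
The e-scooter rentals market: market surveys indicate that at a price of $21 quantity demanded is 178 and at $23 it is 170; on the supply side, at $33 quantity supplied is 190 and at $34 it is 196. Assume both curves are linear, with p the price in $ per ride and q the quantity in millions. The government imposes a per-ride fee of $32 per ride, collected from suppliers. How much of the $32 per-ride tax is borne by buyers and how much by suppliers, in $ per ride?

Buyers bear $19.2 per ride; suppliers bear $12.8 per ride.

Demand slope: (170 − 178)/(23 − 21) = -4, so qd = 262 − 4p.
Supply slope: (196 − 190)/(34 − 33) = 6, so qs = 6p − 8.
Before the tax: set 262 − 4p = 6p − 8 → p* = $27, q* = 154.
With the tax collected from suppliers, supply shifts: qs = 6(p − 32) − 8.
New equilibrium: buyers pay $46.2, suppliers receive $14.2, q = 77.2. (Wedge: pb − ps = 32.)
Burden on buyers: $19.2; on suppliers: $12.8. (They sum to $32.)
The less price-elastic side of the market bears the larger share of a per-unit tax.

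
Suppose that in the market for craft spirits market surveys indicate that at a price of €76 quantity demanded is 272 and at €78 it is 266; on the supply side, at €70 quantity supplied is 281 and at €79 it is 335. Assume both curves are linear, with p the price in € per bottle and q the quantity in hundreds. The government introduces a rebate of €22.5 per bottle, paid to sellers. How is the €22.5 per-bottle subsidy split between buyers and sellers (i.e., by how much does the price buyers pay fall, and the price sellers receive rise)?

Buyers gain €15 per bottle; sellers gain €7.5 per bottle.

Demand slope: (266 − 272)/(78 − 76) = -3, so qd = 500 − 3p.
Supply slope: (335 − 281)/(79 − 70) = 6, so qs = 6p − 139.
Without the subsidy, 500 − 3p = 6p − 139 gives 9p = 639, so p* = €71 and q* = 287.
With a per-unit subsidy paid to sellers, each receives p + 22.5 per unit sold, so supply becomes qs = 6(p + 22.5) − 139.
Solving gives q = 332 with buyers paying €56 and sellers receiving €78.5 (the €22.5 wedge).
Gain to buyers: €15; to sellers: €7.5. (They sum to €22.5.)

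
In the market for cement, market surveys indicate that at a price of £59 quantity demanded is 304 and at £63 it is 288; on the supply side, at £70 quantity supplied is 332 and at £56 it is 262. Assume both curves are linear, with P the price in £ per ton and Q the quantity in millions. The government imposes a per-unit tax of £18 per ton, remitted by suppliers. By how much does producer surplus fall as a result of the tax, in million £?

Producer surplus falls by £2176 million.

Demand slope: (288 − 304)/(63 − 59) = -4, so Qd = 540 − 4P.
Supply slope: (262 − 332)/(56 − 70) = 5, so Qs = 5P − 18.
Without the tax, 540 − 4P = 5P − 18 gives 9P = 558, so P* = £62 and Q* = 292.
With the tax collected from suppliers, supply shifts: Qs = 5(P − 18) − 18.
New equilibrium: consumers pay £72, suppliers receive £54, Q = 252. (Wedge: Pb − Ps = 18.)
ΔPS is the trapezoid between Q = 252 and Q = 292 of height £8: ½ · (292 + 252) · 8 = £2176.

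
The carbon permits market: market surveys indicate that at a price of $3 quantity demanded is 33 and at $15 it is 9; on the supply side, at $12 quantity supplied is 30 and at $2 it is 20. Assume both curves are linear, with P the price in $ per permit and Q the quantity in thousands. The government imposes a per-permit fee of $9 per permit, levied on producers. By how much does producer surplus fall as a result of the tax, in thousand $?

Producer surplus falls by $132 thousand.

Demand slope: (9 − 33)/(15 − 3) = -2, so Qd = 39 − 2P.
Supply slope: (20 − 30)/(2 − 12) = 1, so Qs = P + 18.
Without the tax, 39 − 2P = P + 18 gives 3P = 21, so P* = $7 and Q* = 25.
With the tax collected from producers, supply shifts: Qs = (P − 9) + 18.
Solving gives Q = 19 with consumers paying $10 and producers receiving $1 (the $9 wedge).
ΔPS is the trapezoid between Q = 19 and Q = 25 of height $6: ½ · (25 + 19) · 6 = $132.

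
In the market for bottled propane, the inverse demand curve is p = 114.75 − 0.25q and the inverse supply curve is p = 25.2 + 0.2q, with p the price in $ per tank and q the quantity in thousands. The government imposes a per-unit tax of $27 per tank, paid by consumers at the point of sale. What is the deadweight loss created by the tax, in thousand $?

Deadweight loss = $810 thousand.

Inverting to q(p) form: qd = 459 − 4p; qs = 5p − 126.
Without the tax, 459 − 4p = 5p − 126 gives 9p = 585, so p* = $65 and q* = 199.
With the tax collected from consumers, demand (in seller-price terms) shifts: qd = 459 − 4(p + 27).
Solving gives q = 139 with consumers paying $80 and suppliers receiving $53 (the $27 wedge).
Quantity falls by |ΔQ| = |199 − 139| = 60.
DWL = ½ · t · |ΔQ| = ½ · 27 · 60 = $810.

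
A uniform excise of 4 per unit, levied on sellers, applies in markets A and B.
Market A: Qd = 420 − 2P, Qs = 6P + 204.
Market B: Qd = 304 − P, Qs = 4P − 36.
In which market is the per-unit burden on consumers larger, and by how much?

Market A: pre-tax P* = 27, Q* = 366; post-tax Q = 360; per-unit burden on consumers = 3.
Market B: pre-tax P* = 68, Q* = 236; post-tax Q = 232.8; per-unit burden on consumers = 3.2.
Difference: 3 vs 3.2 → market B is larger by 0.2.

Market B, by 0.2.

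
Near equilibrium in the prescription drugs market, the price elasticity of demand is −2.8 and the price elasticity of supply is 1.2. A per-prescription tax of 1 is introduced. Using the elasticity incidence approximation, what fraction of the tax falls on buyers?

Incidence ratio: buyers' share ≈ εs / (εs + |εd|) = 1.2 / (1.2 + 2.8) = 0.3.
Supply is the less elastic side, so buyers bear the smaller share.

Buyers' share ≈ 0.3.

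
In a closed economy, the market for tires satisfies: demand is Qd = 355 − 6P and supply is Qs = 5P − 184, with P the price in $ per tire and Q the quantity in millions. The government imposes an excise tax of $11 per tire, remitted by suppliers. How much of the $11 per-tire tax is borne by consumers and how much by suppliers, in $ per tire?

Before the tax: set 355 − 6P = 5P − 184 → P* = $49, Q* = 61.
With the tax collected from suppliers, supply shifts: Qs = 5(P − 11) − 184.
New equilibrium: consumers pay $54, suppliers receive $43, Q = 31. (Wedge: Pb − Ps = 11.)
Burden on consumers: $5; on suppliers: $6. (They sum to $11.)
The less price-elastic side of the market bears the larger share of a per-unit tax.

Consumers bear $5 per tire; suppliers bear $6 per tire.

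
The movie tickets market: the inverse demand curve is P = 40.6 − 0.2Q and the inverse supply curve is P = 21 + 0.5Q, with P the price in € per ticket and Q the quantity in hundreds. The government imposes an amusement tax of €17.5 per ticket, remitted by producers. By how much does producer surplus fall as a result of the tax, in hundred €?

Rewrite in direct form: Qd = 203 − 5P and Qs = 2P − 42.
Without the tax, 203 − 5P = 2P − 42 gives 7P = 245, so P* = €35 and Q* = 28.
With the tax collected from producers, supply shifts: Qs = 2(P − 17.5) − 42.
New equilibrium: buyers pay €40, producers receive €22.5, Q = 3. (Wedge: Pb − Ps = 17.5.)
ΔPS is the trapezoid between Q = 3 and Q = 28 of height €12.5: ½ · (28 + 3) · 12.5 = €193.75.

Producer surplus falls by €193.75 hundred.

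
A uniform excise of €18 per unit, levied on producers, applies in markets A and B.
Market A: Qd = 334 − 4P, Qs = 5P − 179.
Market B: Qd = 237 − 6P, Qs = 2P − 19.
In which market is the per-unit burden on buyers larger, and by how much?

Market A, by €5.5.

Market A: pre-tax P* = €57, Q* = 106; post-tax Q = 66; per-unit burden on buyers = €10.
Market B: pre-tax P* = €32, Q* = 45; post-tax Q = 18; per-unit burden on buyers = €4.5.
Difference: €10 vs €4.5 → market A is larger by €5.5.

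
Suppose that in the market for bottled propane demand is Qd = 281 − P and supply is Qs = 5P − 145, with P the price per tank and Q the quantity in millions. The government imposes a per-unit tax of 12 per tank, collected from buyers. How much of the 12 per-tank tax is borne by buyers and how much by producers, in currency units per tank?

Buyers bear 10 per tank; producers bear 2 per tank.

Before the tax: set 281 − P = 5P − 145 → P* = 71, Q* = 210.
With the tax collected from buyers, demand (in seller-price terms) shifts: Qd = 281 − (P + 12).
New equilibrium: buyers pay 81, producers receive 69, Q = 200. (Wedge: Pb − Ps = 12.)
Burden on buyers: 10; on producers: 2. (They sum to 12.)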